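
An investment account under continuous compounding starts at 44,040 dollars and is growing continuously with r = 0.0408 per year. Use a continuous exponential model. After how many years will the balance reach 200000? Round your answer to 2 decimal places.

t ≈ 37.09 years

200000 = 44040 · e^(0.0408·t)
t = ln(200000/44040) / 0.0408 = ln(4.54133) / 0.0408 = 1.51322 / 0.0408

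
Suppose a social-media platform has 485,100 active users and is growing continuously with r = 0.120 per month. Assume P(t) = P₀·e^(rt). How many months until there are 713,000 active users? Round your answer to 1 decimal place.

t ≈ 3.2 months

713000 = 485100 · e^(0.12·t)
t = ln(713000/485100) / 0.12 = ln(1.4698) / 0.12 = 0.38513 / 0.12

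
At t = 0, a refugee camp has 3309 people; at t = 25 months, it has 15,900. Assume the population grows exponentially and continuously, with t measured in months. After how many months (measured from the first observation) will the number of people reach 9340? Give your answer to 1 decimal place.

t ≈ 16.5 months

r = ln(15900/3309) / 25 ≈ 0.062787 per month
t = ln(9340/3309) / r = 1.03766 / 0.062787 ≈ 16.527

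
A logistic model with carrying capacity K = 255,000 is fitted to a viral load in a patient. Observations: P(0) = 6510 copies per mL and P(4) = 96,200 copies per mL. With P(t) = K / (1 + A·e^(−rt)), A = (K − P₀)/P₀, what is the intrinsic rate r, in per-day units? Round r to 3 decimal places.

A = (255000 − 6510)/6510 = 38.17051
96200 = 255000/(1 + 38.17051·e^(−r·4)) → e^(−4r) = (2.65073 − 1)/38.17051 = 0.043246
r = −ln(0.043246)/4 = 3.14085/4

r ≈ 0.785 per day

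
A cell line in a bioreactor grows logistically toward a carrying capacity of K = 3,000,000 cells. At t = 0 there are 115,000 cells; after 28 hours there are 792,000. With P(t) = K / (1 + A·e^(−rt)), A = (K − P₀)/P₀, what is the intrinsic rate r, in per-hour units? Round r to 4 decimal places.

A = (3000000 − 115000)/115000 = 25.08696
792000 = 3000000/(1 + 25.08696·e^(−r·28)) → e^(−28r) = (3.78788 − 1)/25.08696 = 0.111129
r = −ln(0.111129)/28 = 2.19707/28

r ≈ 0.0785 per hour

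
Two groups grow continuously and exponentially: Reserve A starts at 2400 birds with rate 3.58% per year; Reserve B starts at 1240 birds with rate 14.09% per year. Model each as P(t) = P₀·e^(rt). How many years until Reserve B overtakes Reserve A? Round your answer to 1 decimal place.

2400·e^(0.0358t) = 1240·e^(0.1409t)
2400/1240 = e^((0.1409 − 0.0358)t) → ln(1.93548) = 0.1051·t
t = 0.66036 / 0.1051

t ≈ 6.3 years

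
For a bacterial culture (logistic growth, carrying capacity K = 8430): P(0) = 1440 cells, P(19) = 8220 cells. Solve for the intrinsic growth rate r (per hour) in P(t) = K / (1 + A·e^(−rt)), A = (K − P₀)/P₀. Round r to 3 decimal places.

A = (8430 − 1440)/1440 = 4.85417
8220 = 8430/(1 + 4.85417·e^(−r·19)) → e^(−19r) = (1.02555 − 1)/4.85417 = 0.005263
r = −ln(0.005263)/19 = 5.24706/19

r ≈ 0.276 per hour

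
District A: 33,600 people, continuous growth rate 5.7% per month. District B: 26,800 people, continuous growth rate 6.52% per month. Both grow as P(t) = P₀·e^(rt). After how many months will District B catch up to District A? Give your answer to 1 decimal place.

33600·e^(0.057t) = 26800·e^(0.0652t)
33600/26800 = e^((0.0652 − 0.057)t) → ln(1.25373) = 0.0082·t
t = 0.22612 / 0.0082

t ≈ 27.6 months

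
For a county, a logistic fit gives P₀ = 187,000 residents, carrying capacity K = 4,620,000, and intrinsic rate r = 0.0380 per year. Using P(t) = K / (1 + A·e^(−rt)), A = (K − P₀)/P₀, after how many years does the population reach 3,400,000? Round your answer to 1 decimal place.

t ≈ 110.3 years

A = (4620000 − 187000)/187000 = 23.70588
3400000 = 4620000/(1 + 23.70588·e^(−0.038t)) → 1 + 23.70588·e^(−0.038t) = 1.35882
e^(−0.038t) = 0.015136 → t = ln(66.06557)/0.038 = 4.19065/0.038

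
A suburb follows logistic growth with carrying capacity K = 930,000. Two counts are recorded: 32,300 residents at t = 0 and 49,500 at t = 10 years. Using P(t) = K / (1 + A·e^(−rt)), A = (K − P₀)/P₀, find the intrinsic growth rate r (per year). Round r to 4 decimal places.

A = (930000 − 32300)/32300 = 27.79257
49500 = 930000/(1 + 27.79257·e^(−r·10)) → e^(−10r) = (18.78788 − 1)/27.79257 = 0.640023
r = −ln(0.640023)/10 = 0.44625/10

r ≈ 0.0446 per year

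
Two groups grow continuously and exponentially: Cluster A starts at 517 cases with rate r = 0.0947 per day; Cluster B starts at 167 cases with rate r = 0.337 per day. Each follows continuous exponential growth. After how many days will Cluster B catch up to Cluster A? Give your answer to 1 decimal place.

517·e^(0.0947t) = 167·e^(0.337t)
517/167 = e^((0.337 − 0.0947)t) → ln(3.09581) = 0.2423·t
t = 1.13005 / 0.2423

t ≈ 4.7 days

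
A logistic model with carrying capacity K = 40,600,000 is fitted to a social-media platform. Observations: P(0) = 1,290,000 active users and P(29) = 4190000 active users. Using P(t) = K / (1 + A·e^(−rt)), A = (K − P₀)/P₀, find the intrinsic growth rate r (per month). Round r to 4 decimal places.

A = (40600000 − 1290000)/1290000 = 30.47287
4190000 = 40600000/(1 + 30.47287·e^(−r·29)) → e^(−29r) = (9.68974 − 1)/30.47287 = 0.285163
r = −ln(0.285163)/29 = 1.25469/29

r ≈ 0.0433 per month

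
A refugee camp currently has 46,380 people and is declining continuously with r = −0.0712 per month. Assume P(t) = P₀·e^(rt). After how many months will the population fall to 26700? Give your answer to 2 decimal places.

26700 = 46380 · e^(-0.0712·t)
t = ln(26700/46380) / -0.0712 = ln(0.57568) / -0.0712 = -0.5522 / -0.0712

t ≈ 7.76 months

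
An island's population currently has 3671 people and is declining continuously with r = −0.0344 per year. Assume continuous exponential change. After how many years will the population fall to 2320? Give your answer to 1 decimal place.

t ≈ 13.3 years

2320 = 3671 · e^(-0.0344·t)
t = ln(2320/3671) / -0.0344 = ln(0.63198) / -0.0344 = -0.4589 / -0.0344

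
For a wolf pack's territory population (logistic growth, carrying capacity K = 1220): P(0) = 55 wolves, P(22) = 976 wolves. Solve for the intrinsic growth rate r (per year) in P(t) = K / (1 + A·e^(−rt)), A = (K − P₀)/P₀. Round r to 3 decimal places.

r ≈ 0.202 per year

A = (1220 − 55)/55 = 21.18182
976 = 1220/(1 + 21.18182·e^(−r·22)) → e^(−22r) = (1.25 − 1)/21.18182 = 0.011803
r = −ln(0.011803)/22 = 4.43944/22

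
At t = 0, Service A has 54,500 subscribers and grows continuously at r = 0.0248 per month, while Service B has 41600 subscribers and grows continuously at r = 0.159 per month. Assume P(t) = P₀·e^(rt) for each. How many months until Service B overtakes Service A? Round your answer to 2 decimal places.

54500·e^(0.0248t) = 41600·e^(0.159t)
54500/41600 = e^((0.159 − 0.0248)t) → ln(1.3101) = 0.1342·t
t = 0.2701 / 0.1342

t ≈ 2.01 months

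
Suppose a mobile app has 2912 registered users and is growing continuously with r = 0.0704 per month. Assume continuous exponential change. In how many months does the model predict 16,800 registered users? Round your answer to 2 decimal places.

16800 = 2912 · e^(0.0704·t)
t = ln(16800/2912) / 0.0704 = ln(5.76923) / 0.0704 = 1.75254 / 0.0704

t ≈ 24.89 months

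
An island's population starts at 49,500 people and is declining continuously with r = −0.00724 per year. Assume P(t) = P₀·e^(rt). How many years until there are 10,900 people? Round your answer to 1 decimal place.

t ≈ 209.0 years

10900 = 49500 · e^(-0.00724·t)
t = ln(10900/49500) / -0.00724 = ln(0.2202) / -0.00724 = -1.51321 / -0.00724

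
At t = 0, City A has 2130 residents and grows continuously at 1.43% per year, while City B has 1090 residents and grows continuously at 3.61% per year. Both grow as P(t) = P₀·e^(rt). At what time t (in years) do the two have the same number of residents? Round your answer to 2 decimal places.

2130·e^(0.0143t) = 1090·e^(0.0361t)
2130/1090 = e^((0.0361 − 0.0143)t) → ln(1.95413) = 0.0218·t
t = 0.66994 / 0.0218

t ≈ 30.73 years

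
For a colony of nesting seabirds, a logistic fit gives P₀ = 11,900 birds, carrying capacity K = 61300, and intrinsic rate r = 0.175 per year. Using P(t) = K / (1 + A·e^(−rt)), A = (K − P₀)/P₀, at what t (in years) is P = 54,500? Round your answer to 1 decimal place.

t ≈ 20.0 years

A = (61300 − 11900)/11900 = 4.15126
54500 = 61300/(1 + 4.15126·e^(−0.175t)) → 1 + 4.15126·e^(−0.175t) = 1.12477
e^(−0.175t) = 0.030056 → t = ln(33.27113)/0.175 = 3.50469/0.175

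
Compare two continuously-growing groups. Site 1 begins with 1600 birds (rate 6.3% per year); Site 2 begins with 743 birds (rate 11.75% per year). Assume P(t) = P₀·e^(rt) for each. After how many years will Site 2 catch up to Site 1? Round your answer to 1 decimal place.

t ≈ 14.1 years

1600·e^(0.063t) = 743·e^(0.1175t)
1600/743 = e^((0.1175 − 0.063)t) → ln(2.15343) = 0.0545·t
t = 0.76706 / 0.0545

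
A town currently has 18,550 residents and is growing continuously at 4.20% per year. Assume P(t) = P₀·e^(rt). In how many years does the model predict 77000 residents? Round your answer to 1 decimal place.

t ≈ 33.9 years

77000 = 18550 · e^(0.042·t)
t = ln(77000/18550) / 0.042 = ln(4.15094) / 0.042 = 1.42334 / 0.042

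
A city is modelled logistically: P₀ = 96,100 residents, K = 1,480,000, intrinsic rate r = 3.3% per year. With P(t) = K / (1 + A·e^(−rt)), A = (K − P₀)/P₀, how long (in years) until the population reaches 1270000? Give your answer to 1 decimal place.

A = (1480000 − 96100)/96100 = 14.40062
1270000 = 1480000/(1 + 14.40062·e^(−0.033t)) → 1 + 14.40062·e^(−0.033t) = 1.16535
e^(−0.033t) = 0.011482 → t = ln(87.08949)/0.033 = 4.46694/0.033

t ≈ 135.4 years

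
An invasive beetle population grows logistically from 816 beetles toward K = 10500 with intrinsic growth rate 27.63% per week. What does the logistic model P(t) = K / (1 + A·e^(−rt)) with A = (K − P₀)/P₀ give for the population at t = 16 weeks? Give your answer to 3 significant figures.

A = (10500 − 816)/816 = 11.86765
P(16) = 10500 / (1 + 11.86765·e^(−0.2763·16)) = 10500 / (1 + 11.86765·0.012025)
= 10500 / 1.1427 ≈ 9188.73

≈ 9,190 beetles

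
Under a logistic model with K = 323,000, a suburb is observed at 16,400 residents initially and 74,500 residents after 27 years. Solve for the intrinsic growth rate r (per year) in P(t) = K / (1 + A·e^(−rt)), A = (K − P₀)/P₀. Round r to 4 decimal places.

A = (323000 − 16400)/16400 = 18.69512
74500 = 323000/(1 + 18.69512·e^(−r·27)) → e^(−27r) = (4.33557 − 1)/18.69512 = 0.178419
r = −ln(0.178419)/27 = 1.72362/27

r ≈ 0.0638 per year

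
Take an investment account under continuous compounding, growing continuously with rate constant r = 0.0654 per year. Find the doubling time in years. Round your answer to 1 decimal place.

doubling time ≈ 10.6 years

doubling time = ln(2) / |r| = 0.69315 / 0.0654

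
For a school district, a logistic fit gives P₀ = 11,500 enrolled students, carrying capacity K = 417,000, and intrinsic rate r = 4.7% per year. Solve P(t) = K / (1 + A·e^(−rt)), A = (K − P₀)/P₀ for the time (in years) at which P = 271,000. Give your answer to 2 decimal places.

A = (417000 − 11500)/11500 = 35.26087
271000 = 417000/(1 + 35.26087·e^(−0.047t)) → 1 + 35.26087·e^(−0.047t) = 1.53875
e^(−0.047t) = 0.015279 → t = ln(65.44997)/0.047 = 4.18129/0.047

t ≈ 88.96 years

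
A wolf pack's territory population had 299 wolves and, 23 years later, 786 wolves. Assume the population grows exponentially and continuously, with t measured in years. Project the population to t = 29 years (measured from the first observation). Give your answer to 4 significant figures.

≈ 1,011 wolves

r = ln(786/299) / 23 ≈ 0.042022 per year
P(29) = 299 · e^(0.042022·29) = 299 · 3.38261 ≈ 1011.4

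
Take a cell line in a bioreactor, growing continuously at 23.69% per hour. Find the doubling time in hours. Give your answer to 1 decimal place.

doubling time = ln(2) / |r| = 0.69315 / 0.2369

doubling time ≈ 2.9 hours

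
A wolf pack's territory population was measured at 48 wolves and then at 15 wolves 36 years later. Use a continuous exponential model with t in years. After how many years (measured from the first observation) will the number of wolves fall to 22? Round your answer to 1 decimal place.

t ≈ 24.1 years

r = ln(15/48) / 36 ≈ -0.03231 per year
t = ln(22/48) / r = -0.78016 / -0.03231 ≈ 24.146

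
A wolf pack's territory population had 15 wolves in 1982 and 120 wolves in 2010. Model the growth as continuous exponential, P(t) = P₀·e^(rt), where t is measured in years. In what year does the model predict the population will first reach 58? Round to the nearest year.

r = ln(120/15) / 28 = 2.07944/28 ≈ 0.074266 per year
t = ln(58/15) / r = 1.35239/0.074266 ≈ 18.21 years after 1982

year 2000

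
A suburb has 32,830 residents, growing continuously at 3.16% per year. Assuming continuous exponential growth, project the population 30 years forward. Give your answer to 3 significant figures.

≈ 84,700 residents

P(30) = 32830 · e^(0.0316·30) = 32830 · e^(0.948)
= 32830 · 2.58054 ≈ 84719.24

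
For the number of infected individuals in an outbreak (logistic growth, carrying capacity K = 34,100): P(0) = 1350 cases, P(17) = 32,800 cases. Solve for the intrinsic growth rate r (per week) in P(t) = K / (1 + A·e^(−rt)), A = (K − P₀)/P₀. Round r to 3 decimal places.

r ≈ 0.377 per week

A = (34100 − 1350)/1350 = 24.25926
32800 = 34100/(1 + 24.25926·e^(−r·17)) → e^(−17r) = (1.03963 − 1)/24.25926 = 0.001634
r = −ln(0.001634)/17 = 6.41686/17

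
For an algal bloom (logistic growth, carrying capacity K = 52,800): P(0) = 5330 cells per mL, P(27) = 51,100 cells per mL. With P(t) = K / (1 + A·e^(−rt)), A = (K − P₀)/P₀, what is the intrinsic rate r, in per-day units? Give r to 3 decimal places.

r ≈ 0.207 per day

A = (52800 − 5330)/5330 = 8.90619
51100 = 52800/(1 + 8.90619·e^(−r·27)) → e^(−27r) = (1.03327 − 1)/8.90619 = 0.003735
r = −ln(0.003735)/27 = 5.5899/27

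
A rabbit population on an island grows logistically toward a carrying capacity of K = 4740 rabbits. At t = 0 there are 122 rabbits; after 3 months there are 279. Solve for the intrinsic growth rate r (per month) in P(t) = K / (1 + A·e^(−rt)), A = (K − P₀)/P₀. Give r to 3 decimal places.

r ≈ 0.287 per month

A = (4740 − 122)/122 = 37.85246
279 = 4740/(1 + 37.85246·e^(−r·3)) → e^(−3r) = (16.98925 − 1)/37.85246 = 0.42241
r = −ln(0.42241)/3 = 0.86178/3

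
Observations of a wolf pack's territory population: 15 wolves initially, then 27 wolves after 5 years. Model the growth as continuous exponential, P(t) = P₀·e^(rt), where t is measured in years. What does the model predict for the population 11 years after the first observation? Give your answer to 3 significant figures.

r = ln(27/15) / 5 ≈ 0.117557 per year
P(11) = 15 · e^(0.117557·11) = 15 · 3.64418 ≈ 54.66

≈ 54.7 wolves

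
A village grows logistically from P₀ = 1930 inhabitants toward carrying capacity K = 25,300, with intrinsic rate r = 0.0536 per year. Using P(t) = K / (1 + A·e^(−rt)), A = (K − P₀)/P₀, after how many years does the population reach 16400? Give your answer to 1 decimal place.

A = (25300 − 1930)/1930 = 12.10881
16400 = 25300/(1 + 12.10881·e^(−0.0536t)) → 1 + 12.10881·e^(−0.0536t) = 1.54268
e^(−0.0536t) = 0.044817 → t = ln(22.31286)/0.0536 = 3.10516/0.0536

t ≈ 57.9 years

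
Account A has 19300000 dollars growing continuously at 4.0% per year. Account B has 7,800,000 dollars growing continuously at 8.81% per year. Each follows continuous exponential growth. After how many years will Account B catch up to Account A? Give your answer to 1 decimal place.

19300000·e^(0.04t) = 7800000·e^(0.0881t)
19300000/7800000 = e^((0.0881 − 0.04)t) → ln(2.47436) = 0.0481·t
t = 0.90598 / 0.0481

t ≈ 18.8 years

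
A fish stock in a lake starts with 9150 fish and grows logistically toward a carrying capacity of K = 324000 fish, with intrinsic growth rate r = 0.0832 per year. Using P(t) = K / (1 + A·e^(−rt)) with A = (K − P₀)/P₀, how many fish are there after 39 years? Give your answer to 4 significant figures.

≈ 138,400 fish

A = (324000 − 9150)/9150 = 34.40984
P(39) = 324000 / (1 + 34.40984·e^(−0.0832·39)) = 324000 / (1 + 34.40984·0.038976)
= 324000 / 2.34117 ≈ 138392.34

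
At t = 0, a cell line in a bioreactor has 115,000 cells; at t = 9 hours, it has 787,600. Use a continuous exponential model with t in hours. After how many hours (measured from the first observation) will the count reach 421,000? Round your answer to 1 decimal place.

t ≈ 6.1 hours

r = ln(787600/115000) / 9 ≈ 0.213784 per hour
t = ln(421000/115000) / r = 1.2977 / 0.213784 ≈ 6.07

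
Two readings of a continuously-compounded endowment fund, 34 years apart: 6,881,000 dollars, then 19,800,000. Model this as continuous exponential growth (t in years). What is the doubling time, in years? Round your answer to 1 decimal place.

doubling time ≈ 22.3 years

r = ln(19800000/6881000) / 34 = ln(2.87749) / 34 ≈ 0.031086 per year
doubling time = ln 2 / |r| = 0.69315 / 0.031086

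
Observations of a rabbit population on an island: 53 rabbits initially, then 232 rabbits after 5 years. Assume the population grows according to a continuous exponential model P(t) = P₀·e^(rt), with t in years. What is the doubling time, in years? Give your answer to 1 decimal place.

r = ln(232/53) / 5 = ln(4.37736) / 5 ≈ 0.295289 per year
doubling time = ln 2 / |r| = 0.69315 / 0.295289

doubling time ≈ 2.3 years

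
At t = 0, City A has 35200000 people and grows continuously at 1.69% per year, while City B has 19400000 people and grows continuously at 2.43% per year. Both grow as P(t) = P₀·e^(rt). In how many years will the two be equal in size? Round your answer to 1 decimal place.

35200000·e^(0.0169t) = 19400000·e^(0.0243t)
35200000/19400000 = e^((0.0243 − 0.0169)t) → ln(1.81443) = 0.0074·t
t = 0.59577 / 0.0074

t ≈ 80.5 years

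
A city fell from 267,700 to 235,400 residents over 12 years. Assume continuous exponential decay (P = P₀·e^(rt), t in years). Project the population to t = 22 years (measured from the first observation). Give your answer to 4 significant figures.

r = ln(235400/267700) / 12 ≈ -0.010715 per year
P(22) = 267700 · e^(-0.010715·22) = 267700 · 0.78999 ≈ 211481.09

≈ 211,500 residents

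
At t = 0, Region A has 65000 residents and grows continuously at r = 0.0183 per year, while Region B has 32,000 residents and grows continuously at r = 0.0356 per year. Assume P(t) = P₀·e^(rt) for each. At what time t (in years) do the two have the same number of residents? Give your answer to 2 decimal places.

65000·e^(0.0183t) = 32000·e^(0.0356t)
65000/32000 = e^((0.0356 − 0.0183)t) → ln(2.03125) = 0.0173·t
t = 0.70865 / 0.0173

t ≈ 40.96 years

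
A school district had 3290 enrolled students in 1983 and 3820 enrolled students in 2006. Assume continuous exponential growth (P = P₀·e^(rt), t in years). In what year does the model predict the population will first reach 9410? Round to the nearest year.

year 2145

r = ln(3820/3290) / 23 = 0.14936/23 ≈ 0.006494 per year
t = ln(9410/3290) / r = 1.05089/0.006494 ≈ 161.82 years after 1983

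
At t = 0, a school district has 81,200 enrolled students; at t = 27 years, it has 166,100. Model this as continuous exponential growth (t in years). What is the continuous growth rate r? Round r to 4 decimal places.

r ≈ 0.0265 per year

166100 = 81200 · e^(r·27)
e^(27r) = 166100/81200 = 2.04557
r = ln(2.04557) / 27 = 0.71567 / 27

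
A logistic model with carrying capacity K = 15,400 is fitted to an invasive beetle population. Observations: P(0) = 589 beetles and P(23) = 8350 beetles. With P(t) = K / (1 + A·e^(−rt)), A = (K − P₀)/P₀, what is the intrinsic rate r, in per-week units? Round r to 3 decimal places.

r ≈ 0.148 per week

A = (15400 − 589)/589 = 25.14601
8350 = 15400/(1 + 25.14601·e^(−r·23)) → e^(−23r) = (1.84431 − 1)/25.14601 = 0.033576
r = −ln(0.033576)/23 = 3.39393/23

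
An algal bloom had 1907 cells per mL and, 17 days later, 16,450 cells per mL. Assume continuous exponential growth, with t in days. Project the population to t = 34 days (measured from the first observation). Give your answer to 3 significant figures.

≈ 142,000 cells per mL

r = ln(16450/1907) / 17 ≈ 0.126753 per day
P(34) = 1907 · e^(0.126753·34) = 1907 · 74.40985 ≈ 141899.58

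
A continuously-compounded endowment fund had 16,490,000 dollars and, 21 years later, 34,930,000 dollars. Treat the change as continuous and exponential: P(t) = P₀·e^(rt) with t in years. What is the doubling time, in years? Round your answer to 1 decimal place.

r = ln(34930000/16490000) / 21 = ln(2.11825) / 21 ≈ 0.035742 per year
doubling time = ln 2 / |r| = 0.69315 / 0.035742

doubling time ≈ 19.4 years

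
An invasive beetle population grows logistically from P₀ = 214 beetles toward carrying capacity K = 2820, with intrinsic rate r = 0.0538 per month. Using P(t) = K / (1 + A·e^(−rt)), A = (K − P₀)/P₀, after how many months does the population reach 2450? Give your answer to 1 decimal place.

A = (2820 − 214)/214 = 12.17757
2450 = 2820/(1 + 12.17757·e^(−0.0538t)) → 1 + 12.17757·e^(−0.0538t) = 1.15102
e^(−0.0538t) = 0.012402 → t = ln(80.63526)/0.0538 = 4.38994/0.0538

t ≈ 81.6 months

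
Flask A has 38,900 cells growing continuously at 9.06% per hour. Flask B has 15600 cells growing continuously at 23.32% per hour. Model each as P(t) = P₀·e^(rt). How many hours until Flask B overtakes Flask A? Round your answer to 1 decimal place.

t ≈ 6.4 hours

38900·e^(0.0906t) = 15600·e^(0.2332t)
38900/15600 = e^((0.2332 − 0.0906)t) → ln(2.49359) = 0.1426·t
t = 0.91372 / 0.1426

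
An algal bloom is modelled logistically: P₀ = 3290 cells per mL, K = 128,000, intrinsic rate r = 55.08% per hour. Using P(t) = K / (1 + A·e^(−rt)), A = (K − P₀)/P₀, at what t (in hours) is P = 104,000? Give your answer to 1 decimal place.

A = (128000 − 3290)/3290 = 37.90578
104000 = 128000/(1 + 37.90578·e^(−0.5508t)) → 1 + 37.90578·e^(−0.5508t) = 1.23077
e^(−0.5508t) = 0.006088 → t = ln(164.25836)/0.5508 = 5.10144/0.5508

t ≈ 9.3 hours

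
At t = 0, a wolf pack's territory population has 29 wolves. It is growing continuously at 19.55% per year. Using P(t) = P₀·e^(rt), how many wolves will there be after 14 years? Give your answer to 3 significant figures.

P(14) = 29 · e^(0.1955·14) = 29 · e^(2.737)
= 29 · 15.44059 ≈ 447.78

≈ 448 wolves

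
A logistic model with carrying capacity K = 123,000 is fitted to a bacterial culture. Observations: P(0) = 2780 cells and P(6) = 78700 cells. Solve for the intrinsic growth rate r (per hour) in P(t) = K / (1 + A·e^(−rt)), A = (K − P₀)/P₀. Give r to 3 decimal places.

A = (123000 − 2780)/2780 = 43.2446
78700 = 123000/(1 + 43.2446·e^(−r·6)) → e^(−6r) = (1.5629 − 1)/43.2446 = 0.013017
r = −ln(0.013017)/6 = 4.34153/6

r ≈ 0.724 per hour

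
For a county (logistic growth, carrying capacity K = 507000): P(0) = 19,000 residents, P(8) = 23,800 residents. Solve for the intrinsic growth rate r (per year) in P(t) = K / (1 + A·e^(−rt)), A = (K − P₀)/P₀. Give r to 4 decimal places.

r ≈ 0.0294 per year

A = (507000 − 19000)/19000 = 25.68421
23800 = 507000/(1 + 25.68421·e^(−r·8)) → e^(−8r) = (21.30252 − 1)/25.68421 = 0.790467
r = −ln(0.790467)/8 = 0.23513/8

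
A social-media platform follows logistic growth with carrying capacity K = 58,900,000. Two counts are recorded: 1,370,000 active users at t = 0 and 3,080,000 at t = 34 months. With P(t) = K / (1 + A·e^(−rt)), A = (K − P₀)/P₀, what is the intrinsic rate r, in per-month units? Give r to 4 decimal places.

A = (58900000 − 1370000)/1370000 = 41.9927
3080000 = 58900000/(1 + 41.9927·e^(−r·34)) → e^(−34r) = (19.12338 − 1)/41.9927 = 0.431584
r = −ln(0.431584)/34 = 0.84029/34

r ≈ 0.0247 per month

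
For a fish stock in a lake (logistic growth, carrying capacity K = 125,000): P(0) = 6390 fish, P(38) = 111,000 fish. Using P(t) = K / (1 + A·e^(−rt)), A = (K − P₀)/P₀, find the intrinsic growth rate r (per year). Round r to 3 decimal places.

r ≈ 0.131 per year

A = (125000 − 6390)/6390 = 18.56182
111000 = 125000/(1 + 18.56182·e^(−r·38)) → e^(−38r) = (1.12613 − 1)/18.56182 = 0.006795
r = −ln(0.006795)/38 = 4.99158/38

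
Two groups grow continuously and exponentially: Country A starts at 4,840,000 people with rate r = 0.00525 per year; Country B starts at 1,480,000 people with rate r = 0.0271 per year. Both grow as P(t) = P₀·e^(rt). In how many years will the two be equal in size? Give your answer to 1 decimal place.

t ≈ 54.2 years

4840000·e^(0.00525t) = 1480000·e^(0.0271t)
4840000/1480000 = e^((0.0271 − 0.00525)t) → ln(3.27027) = 0.02185·t
t = 1.18487 / 0.02185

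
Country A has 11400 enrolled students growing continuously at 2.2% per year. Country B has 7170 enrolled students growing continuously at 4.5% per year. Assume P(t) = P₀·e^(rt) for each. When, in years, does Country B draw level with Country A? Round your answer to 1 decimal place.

t ≈ 20.2 years

11400·e^(0.022t) = 7170·e^(0.045t)
11400/7170 = e^((0.045 − 0.022)t) → ln(1.58996) = 0.023·t
t = 0.46371 / 0.023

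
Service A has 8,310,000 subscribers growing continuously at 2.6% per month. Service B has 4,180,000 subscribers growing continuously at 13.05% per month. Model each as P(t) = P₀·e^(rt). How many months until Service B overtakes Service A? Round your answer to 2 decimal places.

8310000·e^(0.026t) = 4180000·e^(0.1305t)
8310000/4180000 = e^((0.1305 − 0.026)t) → ln(1.98804) = 0.1045·t
t = 0.68715 / 0.1045

t ≈ 6.58 months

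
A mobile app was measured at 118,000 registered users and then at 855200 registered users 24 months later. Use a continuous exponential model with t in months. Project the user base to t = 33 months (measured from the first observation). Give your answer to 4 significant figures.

r = ln(855200/118000) / 24 ≈ 0.082527 per month
P(33) = 118000 · e^(0.082527·33) = 118000 · 15.23194 ≈ 1797369.32

≈ 1,797,000 registered users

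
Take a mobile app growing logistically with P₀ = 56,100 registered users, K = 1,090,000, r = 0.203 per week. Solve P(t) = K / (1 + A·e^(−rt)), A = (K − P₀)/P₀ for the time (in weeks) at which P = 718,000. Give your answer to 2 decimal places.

t ≈ 17.59 weeks

A = (1090000 − 56100)/56100 = 18.42959
718000 = 1090000/(1 + 18.42959·e^(−0.203t)) → 1 + 18.42959·e^(−0.203t) = 1.51811
e^(−0.203t) = 0.028113 → t = ln(35.57109)/0.203 = 3.57153/0.203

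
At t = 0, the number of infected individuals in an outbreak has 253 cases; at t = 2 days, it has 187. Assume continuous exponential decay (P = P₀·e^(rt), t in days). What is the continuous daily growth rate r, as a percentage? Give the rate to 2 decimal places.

r ≈ -15.11% per day

187 = 253 · e^(r·2)
e^(2r) = 187/253 = 0.73913
r = ln(0.73913) / 2 = -0.30228 / 2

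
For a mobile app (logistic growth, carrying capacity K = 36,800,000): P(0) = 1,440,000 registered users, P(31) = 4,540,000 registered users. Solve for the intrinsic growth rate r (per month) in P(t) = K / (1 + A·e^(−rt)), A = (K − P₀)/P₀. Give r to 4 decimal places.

A = (36800000 − 1440000)/1440000 = 24.55556
4540000 = 36800000/(1 + 24.55556·e^(−r·31)) → e^(−31r) = (8.10573 − 1)/24.55556 = 0.289373
r = −ln(0.289373)/31 = 1.24004/31

r ≈ 0.0400 per month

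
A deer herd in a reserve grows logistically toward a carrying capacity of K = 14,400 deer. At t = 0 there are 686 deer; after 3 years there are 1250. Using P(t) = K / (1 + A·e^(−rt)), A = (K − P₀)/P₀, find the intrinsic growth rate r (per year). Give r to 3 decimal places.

A = (14400 − 686)/686 = 19.99125
1250 = 14400/(1 + 19.99125·e^(−r·3)) → e^(−3r) = (11.52 − 1)/19.99125 = 0.52623
r = −ln(0.52623)/3 = 0.64202/3

r ≈ 0.214 per year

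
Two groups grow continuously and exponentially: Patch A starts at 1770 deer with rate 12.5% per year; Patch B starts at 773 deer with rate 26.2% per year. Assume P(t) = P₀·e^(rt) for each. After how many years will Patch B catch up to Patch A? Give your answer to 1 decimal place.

1770·e^(0.125t) = 773·e^(0.262t)
1770/773 = e^((0.262 − 0.125)t) → ln(2.28978) = 0.137·t
t = 0.82846 / 0.137

t ≈ 6.0 years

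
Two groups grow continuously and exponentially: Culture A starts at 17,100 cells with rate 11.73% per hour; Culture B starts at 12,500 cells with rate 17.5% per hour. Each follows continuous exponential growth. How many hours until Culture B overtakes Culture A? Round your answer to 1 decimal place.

17100·e^(0.1173t) = 12500·e^(0.175t)
17100/12500 = e^((0.175 − 0.1173)t) → ln(1.368) = 0.0577·t
t = 0.31335 / 0.0577

t ≈ 5.4 hours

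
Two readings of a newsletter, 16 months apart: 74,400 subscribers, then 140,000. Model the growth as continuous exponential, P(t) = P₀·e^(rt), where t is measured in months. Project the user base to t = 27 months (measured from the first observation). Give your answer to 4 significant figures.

r = ln(140000/74400) / 16 ≈ 0.039512 per month
P(27) = 74400 · e^(0.039512·27) = 74400 · 2.90611 ≈ 216214.43

≈ 216,200 subscribers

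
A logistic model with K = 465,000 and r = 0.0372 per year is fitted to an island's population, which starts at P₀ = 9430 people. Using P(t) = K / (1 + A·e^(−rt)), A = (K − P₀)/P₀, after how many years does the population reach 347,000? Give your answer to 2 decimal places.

t ≈ 133.23 years

A = (465000 − 9430)/9430 = 48.31071
347000 = 465000/(1 + 48.31071·e^(−0.0372t)) → 1 + 48.31071·e^(−0.0372t) = 1.34006
e^(−0.0372t) = 0.007039 → t = ln(142.06624)/0.0372 = 4.95629/0.0372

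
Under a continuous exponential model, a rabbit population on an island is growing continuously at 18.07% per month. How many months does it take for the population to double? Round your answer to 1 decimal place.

doubling time = ln(2) / |r| = 0.69315 / 0.1807

doubling time ≈ 3.8 months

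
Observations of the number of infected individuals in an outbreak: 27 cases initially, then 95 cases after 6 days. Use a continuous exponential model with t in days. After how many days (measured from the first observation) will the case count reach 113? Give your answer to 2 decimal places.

t ≈ 6.83 days

r = ln(95/27) / 6 ≈ 0.209673 per day
t = ln(113/27) / r = 1.43155 / 0.209673 ≈ 6.828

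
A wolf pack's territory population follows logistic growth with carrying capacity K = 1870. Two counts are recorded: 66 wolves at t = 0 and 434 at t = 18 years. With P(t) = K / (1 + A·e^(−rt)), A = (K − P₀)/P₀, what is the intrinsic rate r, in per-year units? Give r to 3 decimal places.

r ≈ 0.117 per year

A = (1870 − 66)/66 = 27.33333
434 = 1870/(1 + 27.33333·e^(−r·18)) → e^(−18r) = (4.30876 − 1)/27.33333 = 0.121052
r = −ln(0.121052)/18 = 2.11153/18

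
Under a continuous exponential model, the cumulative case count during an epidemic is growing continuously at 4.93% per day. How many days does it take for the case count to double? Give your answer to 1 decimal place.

doubling time ≈ 14.1 days

doubling time = ln(2) / |r| = 0.69315 / 0.0493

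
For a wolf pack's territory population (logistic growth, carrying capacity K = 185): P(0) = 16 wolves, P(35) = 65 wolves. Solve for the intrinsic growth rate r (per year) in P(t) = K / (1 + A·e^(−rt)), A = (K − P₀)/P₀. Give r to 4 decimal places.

r ≈ 0.0498 per year

A = (185 − 16)/16 = 10.5625
65 = 185/(1 + 10.5625·e^(−r·35)) → e^(−35r) = (2.84615 − 1)/10.5625 = 0.174784
r = −ln(0.174784)/35 = 1.74421/35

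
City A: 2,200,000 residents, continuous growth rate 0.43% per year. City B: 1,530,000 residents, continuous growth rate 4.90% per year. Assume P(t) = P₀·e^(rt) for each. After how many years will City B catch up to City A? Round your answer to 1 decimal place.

t ≈ 8.1 years

2200000·e^(0.0043t) = 1530000·e^(0.049t)
2200000/1530000 = e^((0.049 − 0.0043)t) → ln(1.43791) = 0.0447·t
t = 0.36319 / 0.0447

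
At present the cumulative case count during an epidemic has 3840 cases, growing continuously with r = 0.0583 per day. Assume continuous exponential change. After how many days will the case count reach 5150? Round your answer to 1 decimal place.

t ≈ 5.0 days

5150 = 3840 · e^(0.0583·t)
t = ln(5150/3840) / 0.0583 = ln(1.34115) / 0.0583 = 0.29352 / 0.0583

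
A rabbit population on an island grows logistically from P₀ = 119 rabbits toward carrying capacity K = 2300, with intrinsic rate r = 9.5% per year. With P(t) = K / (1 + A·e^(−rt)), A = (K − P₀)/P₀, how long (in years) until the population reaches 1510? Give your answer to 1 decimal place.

A = (2300 − 119)/119 = 18.32773
1510 = 2300/(1 + 18.32773·e^(−0.095t)) → 1 + 18.32773·e^(−0.095t) = 1.52318
e^(−0.095t) = 0.028546 → t = ln(35.03149)/0.095 = 3.55625/0.095

t ≈ 37.4 years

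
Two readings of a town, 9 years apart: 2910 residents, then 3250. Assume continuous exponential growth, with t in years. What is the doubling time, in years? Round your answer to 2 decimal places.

r = ln(3250/2910) / 9 = ln(1.11684) / 9 ≈ 0.012278 per year
doubling time = ln 2 / |r| = 0.69315 / 0.012278

doubling time ≈ 56.45 years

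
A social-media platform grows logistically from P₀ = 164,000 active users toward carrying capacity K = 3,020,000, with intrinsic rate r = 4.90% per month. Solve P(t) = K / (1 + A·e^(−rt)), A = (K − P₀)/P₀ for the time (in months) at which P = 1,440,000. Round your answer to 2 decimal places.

A = (3020000 − 164000)/164000 = 17.41463
1440000 = 3020000/(1 + 17.41463·e^(−0.049t)) → 1 + 17.41463·e^(−0.049t) = 2.09722
e^(−0.049t) = 0.063006 → t = ln(15.87157)/0.049 = 2.76453/0.049

t ≈ 56.42 months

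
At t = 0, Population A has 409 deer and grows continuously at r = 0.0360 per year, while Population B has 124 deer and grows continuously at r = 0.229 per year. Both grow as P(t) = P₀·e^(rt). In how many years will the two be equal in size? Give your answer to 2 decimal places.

t ≈ 6.18 years

409·e^(0.036t) = 124·e^(0.229t)
409/124 = e^((0.229 − 0.036)t) → ln(3.29839) = 0.193·t
t = 1.19343 / 0.193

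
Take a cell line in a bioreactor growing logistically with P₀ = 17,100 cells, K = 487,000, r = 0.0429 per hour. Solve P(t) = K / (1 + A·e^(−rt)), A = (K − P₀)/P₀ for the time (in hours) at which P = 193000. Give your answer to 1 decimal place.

A = (487000 − 17100)/17100 = 27.47953
193000 = 487000/(1 + 27.47953·e^(−0.0429t)) → 1 + 27.47953·e^(−0.0429t) = 2.52332
e^(−0.0429t) = 0.055435 → t = ln(18.03928)/0.0429 = 2.89255/0.0429

t ≈ 67.4 hours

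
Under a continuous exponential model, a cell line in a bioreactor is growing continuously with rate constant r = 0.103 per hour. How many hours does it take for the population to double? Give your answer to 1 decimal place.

doubling time = ln(2) / |r| = 0.69315 / 0.103

doubling time ≈ 6.7 hours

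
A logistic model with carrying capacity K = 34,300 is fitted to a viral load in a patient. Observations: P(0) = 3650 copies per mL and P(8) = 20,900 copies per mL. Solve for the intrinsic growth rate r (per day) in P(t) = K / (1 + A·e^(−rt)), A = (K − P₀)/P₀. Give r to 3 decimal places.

A = (34300 − 3650)/3650 = 8.39726
20900 = 34300/(1 + 8.39726·e^(−r·8)) → e^(−8r) = (1.64115 − 1)/8.39726 = 0.076352
r = −ln(0.076352)/8 = 2.5724/8

r ≈ 0.322 per day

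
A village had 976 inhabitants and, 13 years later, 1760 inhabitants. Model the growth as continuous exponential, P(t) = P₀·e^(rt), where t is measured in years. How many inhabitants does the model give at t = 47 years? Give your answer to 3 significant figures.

≈ 8,230 inhabitants

r = ln(1760/976) / 13 ≈ 0.045354 per year
P(47) = 976 · e^(0.045354·47) = 976 · 8.4288 ≈ 8226.51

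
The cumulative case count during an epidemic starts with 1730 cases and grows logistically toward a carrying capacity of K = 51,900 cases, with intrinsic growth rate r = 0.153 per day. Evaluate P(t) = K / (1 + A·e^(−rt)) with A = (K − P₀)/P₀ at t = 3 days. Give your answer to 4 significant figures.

≈ 2,686 cases

A = (51900 − 1730)/1730 = 29
P(3) = 51900 / (1 + 29·e^(−0.153·3)) = 51900 / (1 + 29·0.631915)
= 51900 / 19.32554 ≈ 2685.57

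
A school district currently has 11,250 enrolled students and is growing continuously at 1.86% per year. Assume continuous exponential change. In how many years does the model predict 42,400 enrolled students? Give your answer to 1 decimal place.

42400 = 11250 · e^(0.0186·t)
t = ln(42400/11250) / 0.0186 = ln(3.76889) / 0.0186 = 1.32678 / 0.0186

t ≈ 71.3 years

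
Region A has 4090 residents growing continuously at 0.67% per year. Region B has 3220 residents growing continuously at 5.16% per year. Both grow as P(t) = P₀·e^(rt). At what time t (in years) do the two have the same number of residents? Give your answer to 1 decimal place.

t ≈ 5.3 years

4090·e^(0.0067t) = 3220·e^(0.0516t)
4090/3220 = e^((0.0516 − 0.0067)t) → ln(1.27019) = 0.0449·t
t = 0.23916 / 0.0449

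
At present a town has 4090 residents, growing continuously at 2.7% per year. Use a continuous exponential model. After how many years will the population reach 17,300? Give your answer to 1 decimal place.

17300 = 4090 · e^(0.027·t)
t = ln(17300/4090) / 0.027 = ln(4.22983) / 0.027 = 1.44216 / 0.027

t ≈ 53.4 years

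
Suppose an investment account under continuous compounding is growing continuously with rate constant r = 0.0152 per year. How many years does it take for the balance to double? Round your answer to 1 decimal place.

doubling time ≈ 45.6 years

doubling time = ln(2) / |r| = 0.69315 / 0.0152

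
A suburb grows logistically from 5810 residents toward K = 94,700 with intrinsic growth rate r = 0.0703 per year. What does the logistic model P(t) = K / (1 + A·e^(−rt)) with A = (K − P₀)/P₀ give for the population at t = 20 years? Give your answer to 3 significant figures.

≈ 19,900 residents

A = (94700 − 5810)/5810 = 15.29948
P(20) = 94700 / (1 + 15.29948·e^(−0.0703·20)) = 94700 / (1 + 15.29948·0.245122)
= 94700 / 4.75024 ≈ 19935.85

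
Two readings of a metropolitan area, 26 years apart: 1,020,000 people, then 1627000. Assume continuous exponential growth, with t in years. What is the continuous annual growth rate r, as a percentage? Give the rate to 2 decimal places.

1627000 = 1020000 · e^(r·26)
e^(26r) = 1627000/1020000 = 1.5951
r = ln(1.5951) / 26 = 0.46694 / 26

r ≈ 1.80% per year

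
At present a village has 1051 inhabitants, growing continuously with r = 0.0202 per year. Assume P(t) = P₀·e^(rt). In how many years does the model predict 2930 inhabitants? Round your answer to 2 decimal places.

2930 = 1051 · e^(0.0202·t)
t = ln(2930/1051) / 0.0202 = ln(2.78782) / 0.0202 = 1.02526 / 0.0202

t ≈ 50.76 years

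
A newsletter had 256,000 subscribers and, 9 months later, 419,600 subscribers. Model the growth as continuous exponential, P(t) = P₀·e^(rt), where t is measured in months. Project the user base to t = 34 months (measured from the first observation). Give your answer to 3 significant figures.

≈ 1,660,000 subscribers

r = ln(419600/256000) / 9 ≈ 0.054903 per month
P(34) = 256000 · e^(0.054903·34) = 256000 · 6.46687 ≈ 1655518.85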